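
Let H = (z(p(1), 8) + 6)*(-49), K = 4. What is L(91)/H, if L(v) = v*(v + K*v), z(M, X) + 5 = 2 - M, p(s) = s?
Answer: -845/2 ≈ -422.50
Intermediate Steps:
z(M, X) = -3 - M (z(M, X) = -5 + (2 - M) = -3 - M)
L(v) = 5*v² (L(v) = v*(v + 4*v) = v*(5*v) = 5*v²)
H = -98 (H = ((-3 - 1*1) + 6)*(-49) = ((-3 - 1) + 6)*(-49) = (-4 + 6)*(-49) = 2*(-49) = -98)
L(91)/H = (5*91²)/(-98) = (5*8281)*(-1/98) = 41405*(-1/98) = -845/2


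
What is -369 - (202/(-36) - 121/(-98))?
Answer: -160799/441 ≈ -364.62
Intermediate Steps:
-369 - (202/(-36) - 121/(-98)) = -369 - (202*(-1/36) - 121*(-1/98)) = -369 - (-101/18 + 121/98) = -369 - 1*(-1930/441) = -369 + 1930/441 = -160799/441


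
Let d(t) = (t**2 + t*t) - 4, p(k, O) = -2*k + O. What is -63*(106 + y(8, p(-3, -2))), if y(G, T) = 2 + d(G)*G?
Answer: -69300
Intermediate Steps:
p(k, O) = O - 2*k
d(t) = -4 + 2*t**2 (d(t) = (t**2 + t**2) - 4 = 2*t**2 - 4 = -4 + 2*t**2)
y(G, T) = 2 + G*(-4 + 2*G**2) (y(G, T) = 2 + (-4 + 2*G**2)*G = 2 + G*(-4 + 2*G**2))
-63*(106 + y(8, p(-3, -2))) = -63*(106 + (2 + 2*8*(-2 + 8**2))) = -63*(106 + (2 + 2*8*(-2 + 64))) = -63*(106 + (2 + 2*8*62)) = -63*(106 + (2 + 992)) = -63*(106 + 994) = -63*1100 = -69300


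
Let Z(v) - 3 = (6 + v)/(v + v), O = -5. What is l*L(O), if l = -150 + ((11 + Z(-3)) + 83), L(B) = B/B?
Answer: -107/2 ≈ -53.500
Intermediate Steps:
Z(v) = 3 + (6 + v)/(2*v) (Z(v) = 3 + (6 + v)/(v + v) = 3 + (6 + v)/((2*v)) = 3 + (6 + v)*(1/(2*v)) = 3 + (6 + v)/(2*v))
L(B) = 1
l = -107/2 (l = -150 + ((11 + (7/2 + 3/(-3))) + 83) = -150 + ((11 + (7/2 + 3*(-⅓))) + 83) = -150 + ((11 + (7/2 - 1)) + 83) = -150 + ((11 + 5/2) + 83) = -150 + (27/2 + 83) = -150 + 193/2 = -107/2 ≈ -53.500)
l*L(O) = -107/2*1 = -107/2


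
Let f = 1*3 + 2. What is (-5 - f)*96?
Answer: -960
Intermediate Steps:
f = 5 (f = 3 + 2 = 5)
(-5 - f)*96 = (-5 - 1*5)*96 = (-5 - 5)*96 = -10*96 = -960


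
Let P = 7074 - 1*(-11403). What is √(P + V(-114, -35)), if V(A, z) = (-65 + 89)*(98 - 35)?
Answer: 3*√2221 ≈ 141.38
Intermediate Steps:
V(A, z) = 1512 (V(A, z) = 24*63 = 1512)
P = 18477 (P = 7074 + 11403 = 18477)
√(P + V(-114, -35)) = √(18477 + 1512) = √19989 = 3*√2221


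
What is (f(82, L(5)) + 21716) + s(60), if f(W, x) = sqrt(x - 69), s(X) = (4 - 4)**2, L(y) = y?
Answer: 21716 + 8*I ≈ 21716.0 + 8.0*I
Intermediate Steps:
s(X) = 0 (s(X) = 0**2 = 0)
f(W, x) = sqrt(-69 + x)
(f(82, L(5)) + 21716) + s(60) = (sqrt(-69 + 5) + 21716) + 0 = (sqrt(-64) + 21716) + 0 = (8*I + 21716) + 0 = (21716 + 8*I) + 0 = 21716 + 8*I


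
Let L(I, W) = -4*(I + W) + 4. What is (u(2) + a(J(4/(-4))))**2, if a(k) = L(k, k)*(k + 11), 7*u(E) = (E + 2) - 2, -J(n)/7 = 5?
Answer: 2276244100/49 ≈ 4.6454e+7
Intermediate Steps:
J(n) = -35 (J(n) = -7*5 = -35)
L(I, W) = 4 - 4*I - 4*W (L(I, W) = (-4*I - 4*W) + 4 = 4 - 4*I - 4*W)
u(E) = E/7 (u(E) = ((E + 2) - 2)/7 = ((2 + E) - 2)/7 = E/7)
a(k) = (4 - 8*k)*(11 + k) (a(k) = (4 - 4*k - 4*k)*(k + 11) = (4 - 8*k)*(11 + k))
(u(2) + a(J(4/(-4))))**2 = ((1/7)*2 + (44 - 84*(-35) - 8*(-35)**2))**2 = (2/7 + (44 + 2940 - 8*1225))**2 = (2/7 + (44 + 2940 - 9800))**2 = (2/7 - 6816)**2 = (-47710/7)**2 = 2276244100/49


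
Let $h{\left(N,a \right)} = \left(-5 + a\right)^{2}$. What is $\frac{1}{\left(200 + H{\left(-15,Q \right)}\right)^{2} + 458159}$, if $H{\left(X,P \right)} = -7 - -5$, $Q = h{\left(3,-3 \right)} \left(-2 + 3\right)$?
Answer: $\frac{1}{497363} \approx 2.0106 \cdot 10^{-6}$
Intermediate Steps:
$Q = 64$ ($Q = \left(-5 - 3\right)^{2} \left(-2 + 3\right) = \left(-8\right)^{2} \cdot 1 = 64 \cdot 1 = 64$)
$H{\left(X,P \right)} = -2$ ($H{\left(X,P \right)} = -7 + 5 = -2$)
$\frac{1}{\left(200 + H{\left(-15,Q \right)}\right)^{2} + 458159} = \frac{1}{\left(200 - 2\right)^{2} + 458159} = \frac{1}{198^{2} + 458159} = \frac{1}{39204 + 458159} = \frac{1}{497363}$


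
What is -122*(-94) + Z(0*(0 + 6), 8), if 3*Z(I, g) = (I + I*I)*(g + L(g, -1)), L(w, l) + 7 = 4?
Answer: 11468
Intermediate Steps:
L(w, l) = -3 (L(w, l) = -7 + 4 = -3)
Z(I, g) = (-3 + g)*(I + I**2)/3 (Z(I, g) = ((I + I*I)*(g - 3))/3 = ((I + I**2)*(-3 + g))/3 = ((-3 + g)*(I + I**2))/3 = (-3 + g)*(I + I**2)/3)
-122*(-94) + Z(0*(0 + 6), 8) = -122*(-94) + (0*(0 + 6))*(-3 + 8 - 0*(0 + 6) + (0*(0 + 6))*8)/3 = 11468 + (0*6)*(-3 + 8 - 0*6 + (0*6)*8)/3 = 11468 + (1/3)*0*(-3 + 8 - 3*0 + 0*8) = 11468 + (1/3)*0*(-3 + 8 + 0 + 0) = 11468 + (1/3)*0*5 = 11468 + 0 = 11468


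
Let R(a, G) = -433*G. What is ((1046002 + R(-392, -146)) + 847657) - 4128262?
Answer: -2171385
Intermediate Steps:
((1046002 + R(-392, -146)) + 847657) - 4128262 = ((1046002 - 433*(-146)) + 847657) - 4128262 = ((1046002 + 63218) + 847657) - 4128262 = (1109220 + 847657) - 4128262 = 1956877 - 4128262 = -2171385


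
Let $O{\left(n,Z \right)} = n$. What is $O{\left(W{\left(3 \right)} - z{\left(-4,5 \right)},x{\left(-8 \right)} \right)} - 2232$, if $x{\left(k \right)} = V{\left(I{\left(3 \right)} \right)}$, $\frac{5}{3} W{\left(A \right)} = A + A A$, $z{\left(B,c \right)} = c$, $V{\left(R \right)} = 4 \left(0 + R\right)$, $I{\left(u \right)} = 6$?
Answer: $- \frac{11149}{5} \approx -2229.8$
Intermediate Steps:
$V{\left(R \right)} = 4 R$
$W{\left(A \right)} = \frac{3 A}{5} + \frac{3 A^{2}}{5}$ ($W{\left(A \right)} = \frac{3 \left(A + A A\right)}{5} = \frac{3 \left(A + A^{2}\right)}{5} = \frac{3 A}{5} + \frac{3 A^{2}}{5}$)
$x{\left(k \right)} = 24$ ($x{\left(k \right)} = 4 \cdot 6 = 24$)
$O{\left(W{\left(3 \right)} - z{\left(-4,5 \right)},x{\left(-8 \right)} \right)} - 2232 = \left(\frac{3}{5} \cdot 3 \left(1 + 3\right) - 5\right) - 2232 = \left(\frac{3}{5} \cdot 3 \cdot 4 - 5\right) - 2232 = \left(\frac{36}{5} - 5\right) - 2232 = \frac{11}{5} - 2232 = - \frac{11149}{5}$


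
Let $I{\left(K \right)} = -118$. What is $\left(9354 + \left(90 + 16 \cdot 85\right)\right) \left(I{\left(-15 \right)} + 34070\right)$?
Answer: $366817408$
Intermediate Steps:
$\left(9354 + \left(90 + 16 \cdot 85\right)\right) \left(I{\left(-15 \right)} + 34070\right) = \left(9354 + \left(90 + 16 \cdot 85\right)\right) \left(-118 + 34070\right) = \left(9354 + \left(90 + 1360\right)\right) 33952 = \left(9354 + 1450\right) 33952 = 10804 \cdot 33952 = 366817408$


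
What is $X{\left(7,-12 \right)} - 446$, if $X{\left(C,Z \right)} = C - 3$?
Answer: $-442$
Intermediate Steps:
$X{\left(C,Z \right)} = -3 + C$
$X{\left(7,-12 \right)} - 446 = \left(-3 + 7\right) - 446 = 4 - 446 = -442$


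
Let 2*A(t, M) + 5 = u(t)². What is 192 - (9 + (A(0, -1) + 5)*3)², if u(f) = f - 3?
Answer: -708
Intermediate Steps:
u(f) = -3 + f
A(t, M) = -5/2 + (-3 + t)²/2
192 - (9 + (A(0, -1) + 5)*3)² = 192 - (9 + ((-5/2 + (-3 + 0)²/2) + 5)*3)² = 192 - (9 + ((-5/2 + (½)*(-3)²) + 5)*3)² = 192 - (9 + ((-5/2 + (½)*9) + 5)*3)² = 192 - (9 + ((-5/2 + 9/2) + 5)*3)² = 192 - (9 + (2 + 5)*3)² = 192 - (9 + 7*3)² = 192 - (9 + 21)² = 192 - 1*30² = 192 - 1*900 = 192 - 900 = -708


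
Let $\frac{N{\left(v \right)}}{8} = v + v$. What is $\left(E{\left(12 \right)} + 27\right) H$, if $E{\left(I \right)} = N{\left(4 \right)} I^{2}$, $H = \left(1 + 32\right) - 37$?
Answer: $-36972$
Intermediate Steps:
$H = -4$ ($H = 33 - 37 = -4$)
$N{\left(v \right)} = 16 v$ ($N{\left(v \right)} = 8 \left(v + v\right) = 8 \cdot 2 v = 16 v$)
$E{\left(I \right)} = 64 I^{2}$ ($E{\left(I \right)} = 16 \cdot 4 I^{2} = 64 I^{2}$)
$\left(E{\left(12 \right)} + 27\right) H = \left(64 \cdot 12^{2} + 27\right) \left(-4\right) = \left(64 \cdot 144 + 27\right) \left(-4\right) = \left(9216 + 27\right) \left(-4\right) = 9243 \left(-4\right) = -36972$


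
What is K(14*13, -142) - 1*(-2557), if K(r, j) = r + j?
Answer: 2597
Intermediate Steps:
K(r, j) = j + r
K(14*13, -142) - 1*(-2557) = (-142 + 14*13) - 1*(-2557) = (-142 + 182) + 2557 = 40 + 2557 = 2597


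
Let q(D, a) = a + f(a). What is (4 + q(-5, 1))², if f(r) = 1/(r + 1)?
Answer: 121/4 ≈ 30.250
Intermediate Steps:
f(r) = 1/(1 + r)
q(D, a) = a + 1/(1 + a)
(4 + q(-5, 1))² = (4 + (1 + 1*(1 + 1))/(1 + 1))² = (4 + (1 + 1*2)/2)² = (4 + (1 + 2)/2)² = (4 + (½)*3)² = (4 + 3/2)² = (11/2)² = 121/4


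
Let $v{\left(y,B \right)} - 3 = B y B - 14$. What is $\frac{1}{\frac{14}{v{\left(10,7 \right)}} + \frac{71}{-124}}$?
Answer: $- \frac{59396}{32273} \approx -1.8404$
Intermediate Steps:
$v{\left(y,B \right)} = -11 + y B^{2}$ ($v{\left(y,B \right)} = 3 + \left(B y B - 14\right) = 3 + \left(y B^{2} - 14\right) = 3 + \left(-14 + y B^{2}\right) = -11 + y B^{2}$)
$\frac{1}{\frac{14}{v{\left(10,7 \right)}} + \frac{71}{-124}} = \frac{1}{\frac{14}{-11 + 10 \cdot 7^{2}} + \frac{71}{-124}} = \frac{1}{\frac{14}{-11 + 10 \cdot 49} + 71 \left(- \frac{1}{124}\right)} = \frac{1}{\frac{14}{-11 + 490} - \frac{71}{124}} = \frac{1}{\frac{14}{479} - \frac{71}{124}} = \frac{1}{- \frac{32273}{59396}} = - \frac{59396}{32273}$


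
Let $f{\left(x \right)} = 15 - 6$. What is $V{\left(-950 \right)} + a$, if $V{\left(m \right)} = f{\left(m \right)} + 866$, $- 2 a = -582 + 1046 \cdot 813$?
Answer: $-424033$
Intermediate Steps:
$f{\left(x \right)} = 9$
$a = -424908$ ($a = - \frac{-582 + 1046 \cdot 813}{2} = - \frac{-582 + 850398}{2} = \left(- \frac{1}{2}\right) 849816 = -424908$)
$V{\left(m \right)} = 875$ ($V{\left(m \right)} = 9 + 866 = 875$)
$V{\left(-950 \right)} + a = 875 - 424908 = -424033$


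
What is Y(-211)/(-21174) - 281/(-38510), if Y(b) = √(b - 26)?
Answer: 281/38510 - I*√237/21174 ≈ 0.0072968 - 0.00072706*I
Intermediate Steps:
Y(b) = √(-26 + b)
Y(-211)/(-21174) - 281/(-38510) = √(-26 - 211)/(-21174) - 281/(-38510) = √(-237)*(-1/21174) - 281*(-1/38510) = (I*√237)*(-1/21174) + 281/38510 = -I*√237/21174 + 281/38510 = 281/38510 - I*√237/21174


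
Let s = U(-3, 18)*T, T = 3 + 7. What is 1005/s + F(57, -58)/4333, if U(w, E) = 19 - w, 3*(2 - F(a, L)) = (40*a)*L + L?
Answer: 8434175/571956 ≈ 14.746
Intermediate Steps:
F(a, L) = 2 - L/3 - 40*L*a/3 (F(a, L) = 2 - ((40*a)*L + L)/3 = 2 - (40*L*a + L)/3 = 2 - (L + 40*L*a)/3 = 2 + (-L/3 - 40*L*a/3) = 2 - L/3 - 40*L*a/3)
T = 10
s = 220 (s = (19 - 1*(-3))*10 = (19 + 3)*10 = 22*10 = 220)
1005/s + F(57, -58)/4333 = 1005/220 + (2 - ⅓*(-58) - 40/3*(-58)*57)/4333 = 1005*(1/220) + (2 + 58/3 + 44080)*(1/4333) = 201/44 + (132304/3)*(1/4333) = 201/44 + 132304/12999 = 8434175/571956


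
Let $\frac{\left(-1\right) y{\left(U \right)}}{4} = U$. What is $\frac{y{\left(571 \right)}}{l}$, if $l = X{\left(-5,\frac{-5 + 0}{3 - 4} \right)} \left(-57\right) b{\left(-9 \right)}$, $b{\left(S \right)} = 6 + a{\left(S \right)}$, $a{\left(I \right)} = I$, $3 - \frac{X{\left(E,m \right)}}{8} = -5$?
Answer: $- \frac{571}{2736} \approx -0.2087$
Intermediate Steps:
$y{\left(U \right)} = - 4 U$
$X{\left(E,m \right)} = 64$ ($X{\left(E,m \right)} = 24 - -40 = 24 + 40 = 64$)
$b{\left(S \right)} = 6 + S$
$l = 10944$ ($l = 64 \left(-57\right) \left(6 - 9\right) = \left(-3648\right) \left(-3\right) = 10944$)
$\frac{y{\left(571 \right)}}{l} = \frac{\left(-4\right) 571}{10944} = \left(-2284\right) \frac{1}{10944} = - \frac{571}{2736}$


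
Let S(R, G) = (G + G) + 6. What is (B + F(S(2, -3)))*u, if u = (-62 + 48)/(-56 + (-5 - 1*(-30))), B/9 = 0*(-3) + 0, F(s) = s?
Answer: 0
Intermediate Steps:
S(R, G) = 6 + 2*G (S(R, G) = 2*G + 6 = 6 + 2*G)
B = 0 (B = 9*(0*(-3) + 0) = 9*(0 + 0) = 9*0 = 0)
u = 14/31 (u = -14/(-56 + (-5 + 30)) = -14/(-56 + 25) = -14/(-31) = -14*(-1/31) = 14/31 ≈ 0.45161)
(B + F(S(2, -3)))*u = (0 + (6 + 2*(-3)))*(14/31) = (0 + (6 - 6))*(14/31) = (0 + 0)*(14/31) = 0*(14/31) = 0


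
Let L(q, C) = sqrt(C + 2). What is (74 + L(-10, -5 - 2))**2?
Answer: (74 + I*sqrt(5))**2 ≈ 5471.0 + 330.94*I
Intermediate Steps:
L(q, C) = sqrt(2 + C)
(74 + L(-10, -5 - 2))**2 = (74 + sqrt(2 + (-5 - 2)))**2 = (74 + sqrt(2 - 7))**2 = (74 + sqrt(-5))**2 = (74 + I*sqrt(5))**2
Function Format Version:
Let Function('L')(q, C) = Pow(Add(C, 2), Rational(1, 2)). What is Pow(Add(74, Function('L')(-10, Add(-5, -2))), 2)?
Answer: Pow(Add(74, Mul(I, Pow(5, Rational(1, 2)))), 2) ≈ Add(5471.0, Mul(330.94, I))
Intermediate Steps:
Function('L')(q, C) = Pow(Add(2, C), Rational(1, 2))
Pow(Add(74, Function('L')(-10, Add(-5, -2))), 2) = Pow(Add(74, Pow(Add(2, Add(-5, -2)), Rational(1, 2))), 2) = Pow(Add(74, Pow(Add(2, -7), Rational(1, 2))), 2) = Pow(Add(74, Pow(-5, Rational(1, 2))), 2) = Pow(Add(74, Mul(I, Pow(5, Rational(1, 2)))), 2)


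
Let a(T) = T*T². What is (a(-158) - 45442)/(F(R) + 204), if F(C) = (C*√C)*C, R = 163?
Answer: 813909816/115063575427 - 106003774026*√163/115063575427 ≈ -11.755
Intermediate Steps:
F(C) = C^(5/2) (F(C) = C^(3/2)*C = C^(5/2))
a(T) = T³
(a(-158) - 45442)/(F(R) + 204) = ((-158)³ - 45442)/(163^(5/2) + 204) = (-3944312 - 45442)/(26569*√163 + 204) = -3989754/(204 + 26569*√163)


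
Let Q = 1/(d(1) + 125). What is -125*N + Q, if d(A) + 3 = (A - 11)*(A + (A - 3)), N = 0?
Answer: 1/132 ≈ 0.0075758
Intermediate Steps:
d(A) = -3 + (-11 + A)*(-3 + 2*A) (d(A) = -3 + (A - 11)*(A + (A - 3)) = -3 + (-11 + A)*(A + (-3 + A)) = -3 + (-11 + A)*(-3 + 2*A))
Q = 1/132 (Q = 1/((30 - 25*1 + 2*1²) + 125) = 1/((30 - 25 + 2*1) + 125) = 1/((30 - 25 + 2) + 125) = 1/(7 + 125) = 1/132 ≈ 0.0075758)
-125*N + Q = -125*0 + 1/132 = 0 + 1/132 = 1/132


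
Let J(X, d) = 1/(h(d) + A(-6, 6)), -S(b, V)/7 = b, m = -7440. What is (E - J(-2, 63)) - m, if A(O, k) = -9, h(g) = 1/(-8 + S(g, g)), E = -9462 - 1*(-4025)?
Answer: 8096575/4042 ≈ 2003.1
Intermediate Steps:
S(b, V) = -7*b
E = -5437 (E = -9462 + 4025 = -5437)
h(g) = 1/(-8 - 7*g)
J(X, d) = 1/(-9 - 1/(8 + 7*d)) (J(X, d) = 1/(-1/(8 + 7*d) - 9) = 1/(-9 - 1/(8 + 7*d)))
(E - J(-2, 63)) - m = (-5437 - (-8 - 7*63)/(73 + 63*63)) - 1*(-7440) = (-5437 - (-8 - 441)/(73 + 3969)) + 7440 = (-5437 - (-449)/4042) + 7440 = (-5437 - 1*(-449/4042)) + 7440 = (-5437 + 449/4042) + 7440 = -21975905/4042 + 7440 = 8096575/4042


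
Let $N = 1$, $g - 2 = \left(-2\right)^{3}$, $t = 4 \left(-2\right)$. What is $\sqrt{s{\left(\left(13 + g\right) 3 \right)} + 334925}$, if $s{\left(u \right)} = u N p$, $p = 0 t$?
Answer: $5 \sqrt{13397} \approx 578.73$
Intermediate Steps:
$t = -8$
$p = 0$ ($p = 0 \left(-8\right) = 0$)
$g = -6$ ($g = 2 + \left(-2\right)^{3} = 2 - 8 = -6$)
$s{\left(u \right)} = 0$ ($s{\left(u \right)} = u 1 \cdot 0 = u 0 = 0$)
$\sqrt{s{\left(\left(13 + g\right) 3 \right)} + 334925} = \sqrt{0 + 334925} = \sqrt{334925} = 5 \sqrt{13397}$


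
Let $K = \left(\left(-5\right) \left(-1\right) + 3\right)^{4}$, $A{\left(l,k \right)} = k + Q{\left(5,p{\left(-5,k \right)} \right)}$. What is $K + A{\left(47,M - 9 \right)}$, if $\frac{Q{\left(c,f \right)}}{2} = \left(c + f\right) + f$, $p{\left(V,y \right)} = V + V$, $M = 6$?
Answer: $4063$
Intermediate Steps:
$p{\left(V,y \right)} = 2 V$
$Q{\left(c,f \right)} = 2 c + 4 f$ ($Q{\left(c,f \right)} = 2 \left(\left(c + f\right) + f\right) = 2 \left(c + 2 f\right) = 2 c + 4 f$)
$A{\left(l,k \right)} = -30 + k$ ($A{\left(l,k \right)} = k + \left(2 \cdot 5 + 4 \cdot 2 \left(-5\right)\right) = k + \left(10 + 4 \left(-10\right)\right) = k + \left(10 - 40\right) = k - 30 = -30 + k$)
$K = 4096$ ($K = \left(5 + 3\right)^{4} = 8^{4} = 4096$)
$K + A{\left(47,M - 9 \right)} = 4096 + \left(-30 + \left(6 - 9\right)\right) = 4096 - 33 = 4063$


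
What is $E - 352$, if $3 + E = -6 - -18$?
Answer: $-343$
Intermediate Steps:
$E = 9$ ($E = -3 - -12 = -3 + \left(-6 + 18\right) = -3 + 12 = 9$)
$E - 352 = 9 - 352 = -343$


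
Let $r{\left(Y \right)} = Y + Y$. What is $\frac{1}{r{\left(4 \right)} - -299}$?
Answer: $\frac{1}{307} \approx 0.0032573$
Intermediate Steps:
$r{\left(Y \right)} = 2 Y$
$\frac{1}{r{\left(4 \right)} - -299} = \frac{1}{2 \cdot 4 - -299} = \frac{1}{8 + 299} = \frac{1}{307}$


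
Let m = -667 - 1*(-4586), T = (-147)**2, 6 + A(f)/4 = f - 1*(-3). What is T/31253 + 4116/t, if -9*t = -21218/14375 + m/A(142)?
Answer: -48953669864323/7364863209 ≈ -6646.9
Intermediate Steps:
A(f) = -12 + 4*f (A(f) = -24 + 4*(f - 1*(-3)) = -24 + 4*(f + 3) = -24 + 4*(3 + f) = -24 + (12 + 4*f) = -12 + 4*f)
T = 21609
m = 3919 (m = -667 + 4586 = 3919)
t = -4948713/7992500 (t = -(-21218/14375 + 3919/(-12 + 4*142))/9 = -(-21218*1/14375 + 3919/(-12 + 568))/9 = -(-21218/14375 + 3919/556)/9 = -1/9*44538417/7992500 = -4948713/7992500 ≈ -0.61917)
T/31253 + 4116/t = 21609/31253 + 4116/(-4948713/7992500) = 21609*(1/31253) + 4116*(-7992500/4948713) = 21609/31253 - 1566530000/235653 = -48953669864323/7364863209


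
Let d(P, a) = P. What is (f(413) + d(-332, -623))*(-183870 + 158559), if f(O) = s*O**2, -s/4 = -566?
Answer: -9774295311924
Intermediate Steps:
s = 2264 (s = -4*(-566) = 2264)
f(O) = 2264*O**2
(f(413) + d(-332, -623))*(-183870 + 158559) = (2264*413**2 - 332)*(-183870 + 158559) = (2264*170569 - 332)*(-25311) = (386168216 - 332)*(-25311) = 386167884*(-25311) = -9774295311924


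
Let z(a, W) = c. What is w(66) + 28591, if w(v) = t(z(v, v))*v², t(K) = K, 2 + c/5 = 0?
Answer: -14969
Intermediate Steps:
c = -10 (c = -10 + 5*0 = -10 + 0 = -10)
z(a, W) = -10
w(v) = -10*v²
w(66) + 28591 = -10*66² + 28591 = -10*4356 + 28591 = -43560 + 28591 = -14969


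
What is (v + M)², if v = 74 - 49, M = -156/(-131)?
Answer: 11771761/17161 ≈ 685.96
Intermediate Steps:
M = 156/131 (M = -156*(-1/131) = 156/131 ≈ 1.1908)
v = 25
(v + M)² = (25 + 156/131)² = (3431/131)² = 11771761/17161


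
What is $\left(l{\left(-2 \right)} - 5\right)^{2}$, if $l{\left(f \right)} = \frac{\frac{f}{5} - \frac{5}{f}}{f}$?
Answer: $\frac{14641}{400} \approx 36.602$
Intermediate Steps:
$l{\left(f \right)} = \frac{- \frac{5}{f} + \frac{f}{5}}{f}$ ($l{\left(f \right)} = \frac{f \frac{1}{5} - \frac{5}{f}}{f} = \frac{\frac{f}{5} - \frac{5}{f}}{f} = \frac{- \frac{5}{f} + \frac{f}{5}}{f}$)
$\left(l{\left(-2 \right)} - 5\right)^{2} = \left(\left(\frac{1}{5} - \frac{5}{4}\right) - 5\right)^{2} = \left(- \frac{21}{20} - 5\right)^{2} = \left(- \frac{121}{20}\right)^{2} = \frac{14641}{400}$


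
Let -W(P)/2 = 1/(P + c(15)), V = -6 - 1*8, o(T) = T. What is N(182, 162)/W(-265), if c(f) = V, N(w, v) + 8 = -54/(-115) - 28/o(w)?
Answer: -1602576/1495 ≈ -1072.0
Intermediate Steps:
N(w, v) = -866/115 - 28/w (N(w, v) = -8 + (-54/(-115) - 28/w) = -8 + (-54*(-1/115) - 28/w) = -8 + (54/115 - 28/w) = -866/115 - 28/w)
V = -14 (V = -6 - 8 = -14)
c(f) = -14
W(P) = -2/(-14 + P) (W(P) = -2/(P - 14) = -2/(-14 + P))
N(182, 162)/W(-265) = (-866/115 - 28/182)/((-2/(-14 - 265))) = (-866/115 - 28*1/182)/((-2/(-279))) = (-866/115 - 2/13)/((-2*(-1/279))) = -11488/(1495*2/279) = -11488/1495*279/2 = -1602576/1495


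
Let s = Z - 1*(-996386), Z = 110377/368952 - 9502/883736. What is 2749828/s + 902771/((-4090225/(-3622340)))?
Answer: 1062400994572626502432287548/1328823674706337341341 ≈ 7.9951e+5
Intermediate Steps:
Z = 11754793321/40757020584 (Z = 110377*(1/368952) - 9502*1/883736 = 110377/368952 - 4751/441868 = 11754793321/40757020584 ≈ 0.28841)
s = 40609736466402745/40757020584 (s = 11754793321/40757020584 - 1*(-996386) = 11754793321/40757020584 + 996386 = 40609736466402745/40757020584 ≈ 9.9639e+5)
2749828/s + 902771/((-4090225/(-3622340))) = 2749828/(40609736466402745/40757020584) + 902771/((-4090225/(-3622340))) = 2749828*(40757020584/40609736466402745) + 902771/((-4090225*(-1/3622340))) = 112074796398459552/40609736466402745 + 902771/(818045/724468) = 112074796398459552/40609736466402745 + 902771*(724468/818045) = 112074796398459552/40609736466402745 + 654028700828/818045 = 1062400994572626502432287548/1328823674706337341341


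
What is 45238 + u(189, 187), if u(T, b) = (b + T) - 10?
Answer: 45604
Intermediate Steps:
u(T, b) = -10 + T + b (u(T, b) = (T + b) - 10 = -10 + T + b)
45238 + u(189, 187) = 45238 + (-10 + 189 + 187) = 45238 + 366 = 45604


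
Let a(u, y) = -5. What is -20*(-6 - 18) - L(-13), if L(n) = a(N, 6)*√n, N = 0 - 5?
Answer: 480 + 5*I*√13 ≈ 480.0 + 18.028*I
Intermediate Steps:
N = -5
L(n) = -5*√n
-20*(-6 - 18) - L(-13) = -20*(-6 - 18) - (-5)*√(-13) = -20*(-24) - (-5)*I*√13 = 480 - (-5)*I*√13 = 480 + 5*I*√13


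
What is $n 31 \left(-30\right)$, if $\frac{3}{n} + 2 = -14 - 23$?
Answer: $\frac{930}{13} \approx 71.538$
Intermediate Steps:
$n = - \frac{1}{13}$ ($n = \frac{3}{-2 - 37} = \frac{3}{-39} = 3 \left(- \frac{1}{39}\right) = - \frac{1}{13} \approx -0.076923$)
$n 31 \left(-30\right) = \left(- \frac{1}{13}\right) 31 \left(-30\right) = \left(- \frac{31}{13}\right) \left(-30\right) = \frac{930}{13}$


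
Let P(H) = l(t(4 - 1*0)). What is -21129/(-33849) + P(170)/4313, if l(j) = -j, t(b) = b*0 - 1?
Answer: 30387742/48663579 ≈ 0.62444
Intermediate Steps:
t(b) = -1 (t(b) = 0 - 1 = -1)
P(H) = 1 (P(H) = -1*(-1) = 1)
-21129/(-33849) + P(170)/4313 = -21129/(-33849) + 1/4313 = -21129*(-1/33849) + 1*(1/4313) = 7043/11283 + 1/4313 = 30387742/48663579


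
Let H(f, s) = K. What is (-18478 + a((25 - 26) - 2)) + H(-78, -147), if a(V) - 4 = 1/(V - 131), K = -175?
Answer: -2498967/134 ≈ -18649.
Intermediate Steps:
H(f, s) = -175
a(V) = 4 + 1/(-131 + V) (a(V) = 4 + 1/(V - 131) = 4 + 1/(-131 + V))
(-18478 + a((25 - 26) - 2)) + H(-78, -147) = (-18478 + (-523 + 4*((25 - 26) - 2))/(-131 + ((25 - 26) - 2))) - 175 = (-18478 + (-523 + 4*(-1 - 2))/(-131 + (-1 - 2))) - 175 = (-18478 + (-523 + 4*(-3))/(-131 - 3)) - 175 = (-18478 + (-523 - 12)/(-134)) - 175 = (-18478 - 1/134*(-535)) - 175 = (-18478 + 535/134) - 175 = -2475517/134 - 175 = -2498967/134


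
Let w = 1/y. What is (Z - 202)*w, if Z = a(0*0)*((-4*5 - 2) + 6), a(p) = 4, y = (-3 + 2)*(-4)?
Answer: -133/2 ≈ -66.500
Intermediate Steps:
y = 4 (y = -1*(-4) = 4)
w = 1/4 ≈ 0.25000
Z = -64 (Z = 4*((-4*5 - 2) + 6) = 4*((-20 - 2) + 6) = 4*(-22 + 6) = 4*(-16) = -64)
(Z - 202)*w = (-64 - 202)*(1/4) = -266*1/4 = -133/2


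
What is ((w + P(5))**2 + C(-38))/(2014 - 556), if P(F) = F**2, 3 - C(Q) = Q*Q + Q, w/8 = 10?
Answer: 4811/729 ≈ 6.5994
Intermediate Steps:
w = 80 (w = 8*10 = 80)
C(Q) = 3 - Q - Q**2 (C(Q) = 3 - (Q*Q + Q) = 3 - (Q**2 + Q) = 3 - (Q + Q**2) = 3 + (-Q - Q**2) = 3 - Q - Q**2)
((w + P(5))**2 + C(-38))/(2014 - 556) = ((80 + 5**2)**2 + (3 - 1*(-38) - 1*(-38)**2))/(2014 - 556) = ((80 + 25)**2 + (3 + 38 - 1*1444))/1458 = (105**2 + (3 + 38 - 1444))*(1/1458) = (11025 - 1403)*(1/1458) = 9622*(1/1458) = 4811/729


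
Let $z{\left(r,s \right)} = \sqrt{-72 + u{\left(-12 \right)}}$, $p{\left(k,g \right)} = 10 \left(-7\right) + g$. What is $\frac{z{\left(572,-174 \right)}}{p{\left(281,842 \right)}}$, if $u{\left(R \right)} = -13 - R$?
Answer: $\frac{i \sqrt{73}}{772} \approx 0.011067 i$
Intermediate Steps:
$p{\left(k,g \right)} = -70 + g$
$z{\left(r,s \right)} = i \sqrt{73}$ ($z{\left(r,s \right)} = \sqrt{-72 - 1} = \sqrt{-73} = i \sqrt{73}$)
$\frac{z{\left(572,-174 \right)}}{p{\left(281,842 \right)}} = \frac{i \sqrt{73}}{-70 + 842} = \frac{i \sqrt{73}}{772}$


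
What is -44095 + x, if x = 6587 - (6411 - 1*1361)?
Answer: -42558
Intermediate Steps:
x = 1537 (x = 6587 - (6411 - 1361) = 6587 - 1*5050 = 6587 - 5050 = 1537)
-44095 + x = -44095 + 1537 = -42558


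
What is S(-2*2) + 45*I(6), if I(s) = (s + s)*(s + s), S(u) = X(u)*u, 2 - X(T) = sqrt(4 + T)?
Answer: 6472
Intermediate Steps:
X(T) = 2 - sqrt(4 + T)
S(u) = u*(2 - sqrt(4 + u)) (S(u) = (2 - sqrt(4 + u))*u = u*(2 - sqrt(4 + u)))
I(s) = 4*s**2 (I(s) = (2*s)*(2*s) = 4*s**2)
S(-2*2) + 45*I(6) = (-2*2)*(2 - sqrt(4 - 2*2)) + 45*(4*6**2) = -4*(2 - sqrt(4 - 4)) + 45*(4*36) = -4*(2 - sqrt(0)) + 45*144 = -4*(2 - 1*0) + 6480 = -4*(2 + 0) + 6480 = -4*2 + 6480 = -8 + 6480 = 6472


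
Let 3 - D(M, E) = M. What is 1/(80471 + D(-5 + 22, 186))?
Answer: 1/80457 ≈ 1.2429e-5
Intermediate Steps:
D(M, E) = 3 - M
1/(80471 + D(-5 + 22, 186)) = 1/(80471 + (3 - (-5 + 22))) = 1/(80471 + (3 - 1*17)) = 1/(80471 + (3 - 17)) = 1/(80471 - 14) = 1/80457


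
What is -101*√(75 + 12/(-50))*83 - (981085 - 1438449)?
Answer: 457364 - 8383*√1869/5 ≈ 3.8488e+5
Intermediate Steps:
-101*√(75 + 12/(-50))*83 - (981085 - 1438449) = -101*√(75 + 12*(-1/50))*83 - 1*(-457364) = -101*√(75 - 6/25)*83 + 457364 = -101*√1869/5*83 + 457364 = -8383*√1869/5 + 457364 = 457364 - 8383*√1869/5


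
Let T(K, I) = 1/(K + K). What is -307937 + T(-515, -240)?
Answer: -317175111/1030 ≈ -3.0794e+5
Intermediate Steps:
T(K, I) = 1/(2*K)
-307937 + T(-515, -240) = -307937 + (½)/(-515) = -307937 + (½)*(-1/515) = -307937 - 1/1030 = -317175111/1030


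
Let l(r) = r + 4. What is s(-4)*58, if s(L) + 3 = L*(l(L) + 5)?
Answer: -1334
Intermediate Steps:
l(r) = 4 + r
s(L) = -3 + L*(9 + L) (s(L) = -3 + L*((4 + L) + 5) = -3 + L*(9 + L))
s(-4)*58 = (-3 + (-4)² + 9*(-4))*58 = (-3 + 16 - 36)*58 = -23*58 = -1334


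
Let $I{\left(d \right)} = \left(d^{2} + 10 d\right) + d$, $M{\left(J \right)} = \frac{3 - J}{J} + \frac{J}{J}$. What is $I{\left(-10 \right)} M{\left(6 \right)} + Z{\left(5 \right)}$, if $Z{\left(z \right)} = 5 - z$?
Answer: $-5$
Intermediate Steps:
$M{\left(J \right)} = 1 + \frac{3 - J}{J}$ ($M{\left(J \right)} = \frac{3 - J}{J} + 1 = 1 + \frac{3 - J}{J}$)
$I{\left(d \right)} = d^{2} + 11 d$
$I{\left(-10 \right)} M{\left(6 \right)} + Z{\left(5 \right)} = - 10 \left(11 - 10\right) \frac{3}{6} + \left(5 - 5\right) = \left(-10\right) 1 \cdot 3 \cdot \frac{1}{6} + \left(5 - 5\right) = \left(-10\right) \frac{1}{2} + 0 = -5 + 0 = -5$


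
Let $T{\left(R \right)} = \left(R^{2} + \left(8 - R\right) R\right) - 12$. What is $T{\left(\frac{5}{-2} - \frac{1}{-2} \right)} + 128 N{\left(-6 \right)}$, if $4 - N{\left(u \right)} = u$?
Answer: $1252$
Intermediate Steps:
$N{\left(u \right)} = 4 - u$
$T{\left(R \right)} = -12 + R^{2} + R \left(8 - R\right)$ ($T{\left(R \right)} = \left(R^{2} + R \left(8 - R\right)\right) - 12 = -12 + R^{2} + R \left(8 - R\right)$)
$T{\left(\frac{5}{-2} - \frac{1}{-2} \right)} + 128 N{\left(-6 \right)} = \left(-12 + 8 \left(\frac{5}{-2} - \frac{1}{-2}\right)\right) + 128 \left(4 - -6\right) = \left(-12 + 8 \left(5 \left(- \frac{1}{2}\right) - - \frac{1}{2}\right)\right) + 128 \left(4 + 6\right) = \left(-12 + 8 \left(- \frac{5}{2} + \frac{1}{2}\right)\right) + 128 \cdot 10 = \left(-12 + 8 \left(-2\right)\right) + 1280 = \left(-12 - 16\right) + 1280 = -28 + 1280 = 1252$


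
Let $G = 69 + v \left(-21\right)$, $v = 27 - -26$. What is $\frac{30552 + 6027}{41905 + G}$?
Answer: $\frac{36579}{40861} \approx 0.89521$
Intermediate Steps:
$v = 53$ ($v = 27 + 26 = 53$)
$G = -1044$ ($G = 69 + 53 \left(-21\right) = 69 - 1113 = -1044$)
$\frac{30552 + 6027}{41905 + G} = \frac{30552 + 6027}{41905 - 1044} = \frac{36579}{40861}$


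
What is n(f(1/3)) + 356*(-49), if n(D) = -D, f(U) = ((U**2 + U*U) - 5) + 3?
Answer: -156980/9 ≈ -17442.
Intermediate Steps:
f(U) = -2 + 2*U**2 (f(U) = ((U**2 + U**2) - 5) + 3 = (2*U**2 - 5) + 3 = (-5 + 2*U**2) + 3 = -2 + 2*U**2)
n(f(1/3)) + 356*(-49) = -(-2 + 2*(1/3)**2) + 356*(-49) = -(-2 + 2*(1/3)**2) - 17444 = -(-2 + 2*(1/9)) - 17444 = -(-2 + 2/9) - 17444 = -1*(-16/9) - 17444 = 16/9 - 17444 = -156980/9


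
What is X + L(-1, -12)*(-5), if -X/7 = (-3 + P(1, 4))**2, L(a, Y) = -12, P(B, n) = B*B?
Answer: 32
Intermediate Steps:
P(B, n) = B**2
X = -28 (X = -7*(-3 + 1**2)**2 = -7*(-3 + 1)**2 = -7*(-2)**2 = -7*4 = -28)
X + L(-1, -12)*(-5) = -28 - 12*(-5) = -28 + 60 = 32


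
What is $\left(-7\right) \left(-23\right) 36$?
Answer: $5796$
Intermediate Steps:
$\left(-7\right) \left(-23\right) 36 = 161 \cdot 36 = 5796$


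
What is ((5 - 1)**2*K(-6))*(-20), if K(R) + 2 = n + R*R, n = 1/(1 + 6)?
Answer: -76480/7 ≈ -10926.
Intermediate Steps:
n = 1/7 ≈ 0.14286
K(R) = -13/7 + R**2 (K(R) = -2 + (1/7 + R*R) = -2 + (1/7 + R**2) = -13/7 + R**2)
((5 - 1)**2*K(-6))*(-20) = ((5 - 1)**2*(-13/7 + (-6)**2))*(-20) = (4**2*(-13/7 + 36))*(-20) = (16*(239/7))*(-20) = (3824/7)*(-20) = -76480/7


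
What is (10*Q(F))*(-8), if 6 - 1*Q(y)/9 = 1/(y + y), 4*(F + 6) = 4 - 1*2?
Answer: -48240/11 ≈ -4385.5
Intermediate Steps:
F = -11/2 (F = -6 + (4 - 1*2)/4 = -6 + (4 - 2)/4 = -6 + (¼)*2 = -6 + ½ = -11/2 ≈ -5.5000)
Q(y) = 54 - 9/(2*y) (Q(y) = 54 - 9/(y + y) = 54 - 9*1/(2*y) = 54 - 9/(2*y))
(10*Q(F))*(-8) = (10*(54 - 9/(2*(-11/2))))*(-8) = (10*(54 - 9/2*(-2/11)))*(-8) = (10*(54 + 9/11))*(-8) = (10*(603/11))*(-8) = (6030/11)*(-8) = -48240/11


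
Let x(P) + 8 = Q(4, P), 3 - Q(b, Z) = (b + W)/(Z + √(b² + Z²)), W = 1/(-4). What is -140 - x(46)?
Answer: -4665/32 + 15*√533/32 ≈ -134.96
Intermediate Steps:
W = -¼ (W = 1*(-¼) = -¼ ≈ -0.25000)
Q(b, Z) = 3 - (-¼ + b)/(Z + √(Z² + b²)) (Q(b, Z) = 3 - (b - ¼)/(Z + √(b² + Z²)) = 3 - (-¼ + b)/(Z + √(Z² + b²)))
x(P) = -8 + (-15/4 + 3*P + 3*√(16 + P²))/(P + √(16 + P²)) (x(P) = -8 + (¼ - 1*4 + 3*P + 3*√(P² + 4²))/(P + √(P² + 4²)) = -8 + (¼ - 4 + 3*P + 3*√(P² + 16))/(P + √(P² + 16)) = -8 + (¼ - 4 + 3*P + 3*√(16 + P²))/(P + √(16 + P²)) = -8 + (-15/4 + 3*P + 3*√(16 + P²))/(P + √(16 + P²)))
-140 - x(46) = -140 - (-15/4 - 5*46 - 5*√(16 + 46²))/(46 + √(16 + 46²)) = -140 - (-15/4 - 230 - 5*√(16 + 2116))/(46 + √(16 + 2116)) = -140 - (-15/4 - 230 - 10*√533)/(46 + √2132) = -140 - (-15/4 - 230 - 10*√533)/(46 + 2*√533) = -140 - (-935/4 - 10*√533)/(46 + 2*√533)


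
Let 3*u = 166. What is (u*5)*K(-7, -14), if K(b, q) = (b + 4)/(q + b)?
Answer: 830/21 ≈ 39.524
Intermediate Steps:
K(b, q) = (4 + b)/(b + q)
u = 166/3 (u = (⅓)*166 = 166/3 ≈ 55.333)
(u*5)*K(-7, -14) = ((166/3)*5)*((4 - 7)/(-7 - 14)) = 830*(-3/(-21))/3 = 830*(-1/21*(-3))/3 = (830/3)*(⅐) = 830/21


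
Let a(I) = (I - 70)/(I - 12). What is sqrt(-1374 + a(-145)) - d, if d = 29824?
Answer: -29824 + I*sqrt(33833971)/157 ≈ -29824.0 + 37.049*I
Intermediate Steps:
a(I) = (-70 + I)/(-12 + I)
sqrt(-1374 + a(-145)) - d = sqrt(-1374 + (-70 - 145)/(-12 - 145)) - 1*29824 = sqrt(-1374 - 215/(-157)) - 29824 = sqrt(-1374 - 1/157*(-215)) - 29824 = sqrt(-1374 + 215/157) - 29824 = sqrt(-215503/157) - 29824 = I*sqrt(33833971)/157 - 29824 = -29824 + I*sqrt(33833971)/157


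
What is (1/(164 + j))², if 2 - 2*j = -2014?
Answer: 1/1373584 ≈ 7.2802e-7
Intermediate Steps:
j = 1008 (j = 1 - ½*(-2014) = 1 + 1007 = 1008)
(1/(164 + j))² = (1/(164 + 1008))² = (1/1172)² = 1/1373584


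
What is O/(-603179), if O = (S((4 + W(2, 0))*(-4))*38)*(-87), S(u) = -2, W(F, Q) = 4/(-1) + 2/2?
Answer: -6612/603179 ≈ -0.010962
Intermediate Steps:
W(F, Q) = -3 (W(F, Q) = 4*(-1) + 2*(½) = -4 + 1 = -3)
O = 6612 (O = -2*38*(-87) = -76*(-87) = 6612)
O/(-603179) = 6612/(-603179) = 6612*(-1/603179) = -6612/603179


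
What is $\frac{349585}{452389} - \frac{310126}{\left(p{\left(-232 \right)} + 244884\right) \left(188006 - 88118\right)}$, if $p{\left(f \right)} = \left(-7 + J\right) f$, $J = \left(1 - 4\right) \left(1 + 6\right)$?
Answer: $\frac{4388942510275693}{5679708934378080} \approx 0.77274$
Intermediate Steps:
$J = -21$ ($J = \left(-3\right) 7 = -21$)
$p{\left(f \right)} = - 28 f$ ($p{\left(f \right)} = \left(-7 - 21\right) f = - 28 f$)
$\frac{349585}{452389} - \frac{310126}{\left(p{\left(-232 \right)} + 244884\right) \left(188006 - 88118\right)} = \frac{349585}{452389} - \frac{310126}{\left(\left(-28\right) \left(-232\right) + 244884\right) \left(188006 - 88118\right)} = 349585 \cdot \frac{1}{452389} - \frac{310126}{\left(6496 + 244884\right) 99888} = \frac{349585}{452389} - \frac{310126}{251380 \cdot 99888} = \frac{349585}{452389} - \frac{310126}{25109845440} = \frac{349585}{452389} - \frac{155063}{12554922720} = \frac{4388942510275693}{5679708934378080}$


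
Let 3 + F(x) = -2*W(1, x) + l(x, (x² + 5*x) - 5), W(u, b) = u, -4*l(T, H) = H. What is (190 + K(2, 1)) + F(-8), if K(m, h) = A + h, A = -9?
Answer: 689/4 ≈ 172.25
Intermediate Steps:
l(T, H) = -H/4
F(x) = -15/4 - 5*x/4 - x²/4 (F(x) = -3 + (-2*1 - ((x² + 5*x) - 5)/4) = -3 + (-2 - (-5 + x² + 5*x)/4) = -3 + (-2 + (5/4 - 5*x/4 - x²/4)) = -3 + (-¾ - 5*x/4 - x²/4) = -15/4 - 5*x/4 - x²/4)
K(m, h) = -9 + h
(190 + K(2, 1)) + F(-8) = (190 + (-9 + 1)) + (-15/4 - 5/4*(-8) - ¼*(-8)²) = (190 - 8) + (-15/4 + 10 - ¼*64) = 182 + (-15/4 + 10 - 16) = 182 - 39/4 = 689/4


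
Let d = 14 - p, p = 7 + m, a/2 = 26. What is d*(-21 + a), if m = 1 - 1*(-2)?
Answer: 124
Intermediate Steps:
a = 52 (a = 2*26 = 52)
m = 3 (m = 1 + 2 = 3)
p = 10 (p = 7 + 3 = 10)
d = 4 (d = 14 - 1*10 = 14 - 10 = 4)
d*(-21 + a) = 4*(-21 + 52) = 4*31 = 124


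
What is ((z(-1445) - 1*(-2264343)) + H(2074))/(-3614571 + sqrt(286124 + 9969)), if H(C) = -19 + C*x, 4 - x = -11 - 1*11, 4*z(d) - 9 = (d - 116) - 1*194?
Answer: -16755788462733/26130246435896 - 4635623*sqrt(296093)/26130246435896 ≈ -0.64134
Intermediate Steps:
z(d) = -301/4 + d/4 (z(d) = 9/4 + ((d - 116) - 1*194)/4 = 9/4 + ((-116 + d) - 194)/4 = 9/4 + (-310 + d)/4 = 9/4 + (-155/2 + d/4) = -301/4 + d/4)
x = 26 (x = 4 - (-11 - 1*11) = 4 - (-11 - 11) = 4 - 1*(-22) = 4 + 22 = 26)
H(C) = -19 + 26*C (H(C) = -19 + C*26 = -19 + 26*C)
((z(-1445) - 1*(-2264343)) + H(2074))/(-3614571 + sqrt(286124 + 9969)) = (((-301/4 + (1/4)*(-1445)) - 1*(-2264343)) + (-19 + 26*2074))/(-3614571 + sqrt(286124 + 9969)) = (((-301/4 - 1445/4) + 2264343) + (-19 + 53924))/(-3614571 + sqrt(296093)) = ((-873/2 + 2264343) + 53905)/(-3614571 + sqrt(296093)) = (4527813/2 + 53905)/(-3614571 + sqrt(296093)) = 4635623/(2*(-3614571 + sqrt(296093)))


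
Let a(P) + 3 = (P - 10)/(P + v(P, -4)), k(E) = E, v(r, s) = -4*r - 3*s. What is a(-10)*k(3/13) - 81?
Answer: -7444/91 ≈ -81.802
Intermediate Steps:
a(P) = -3 + (-10 + P)/(12 - 3*P) (a(P) = -3 + (P - 10)/(P + (-4*P - 3*(-4))) = -3 + (-10 + P)/(P + (-4*P + 12)) = -3 + (-10 + P)/(P + (12 - 4*P)) = -3 + (-10 + P)/(12 - 3*P))
a(-10)*k(3/13) - 81 = (2*(23 - 5*(-10))/(3*(-4 - 10)))*(3/13) - 81 = ((2/3)*(23 + 50)/(-14))*(3*(1/13)) - 81 = ((2/3)*(-1/14)*73)*(3/13) - 81 = -73/21*3/13 - 81 = -73/91 - 81 = -7444/91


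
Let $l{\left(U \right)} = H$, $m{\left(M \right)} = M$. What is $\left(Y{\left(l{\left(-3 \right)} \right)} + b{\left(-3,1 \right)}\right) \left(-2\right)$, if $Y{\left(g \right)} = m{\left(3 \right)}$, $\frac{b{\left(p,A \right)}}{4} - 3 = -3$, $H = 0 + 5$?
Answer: $-6$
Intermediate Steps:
$H = 5$
$b{\left(p,A \right)} = 0$ ($b{\left(p,A \right)} = 12 + 4 \left(-3\right) = 12 - 12 = 0$)
$l{\left(U \right)} = 5$
$Y{\left(g \right)} = 3$
$\left(Y{\left(l{\left(-3 \right)} \right)} + b{\left(-3,1 \right)}\right) \left(-2\right) = \left(3 + 0\right) \left(-2\right) = 3 \left(-2\right) = -6$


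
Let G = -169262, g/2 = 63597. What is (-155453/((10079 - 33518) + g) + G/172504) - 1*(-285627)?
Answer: 2556075615893459/8949076260 ≈ 2.8562e+5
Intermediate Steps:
g = 127194 (g = 2*63597 = 127194)
(-155453/((10079 - 33518) + g) + G/172504) - 1*(-285627) = (-155453/((10079 - 33518) + 127194) - 169262/172504) - 1*(-285627) = (-155453/(-23439 + 127194) - 169262*1/172504) + 285627 = (-155453/103755 - 84631/86252) + 285627 = -22189021561/8949076260 + 285627 = 2556075615893459/8949076260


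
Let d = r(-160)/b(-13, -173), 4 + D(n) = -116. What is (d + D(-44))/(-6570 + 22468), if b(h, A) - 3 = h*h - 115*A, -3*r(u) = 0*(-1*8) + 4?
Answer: -3612062/478537749 ≈ -0.0075481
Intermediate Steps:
D(n) = -120 (D(n) = -4 - 116 = -120)
r(u) = -4/3 (r(u) = -(0*(-1*8) + 4)/3 = -(0*(-8) + 4)/3 = -(0 + 4)/3 = -⅓*4 = -4/3)
b(h, A) = 3 + h² - 115*A (b(h, A) = 3 + (h*h - 115*A) = 3 + (h² - 115*A) = 3 + h² - 115*A)
d = -4/60201 (d = -4/(3*(3 + (-13)² - 115*(-173))) = -4/(3*(3 + 169 + 19895)) = -4/3/20067 = -4/3*1/20067 = -4/60201 ≈ -6.6444e-5)
(d + D(-44))/(-6570 + 22468) = (-4/60201 - 120)/(-6570 + 22468) = -7224124/60201/15898 = -7224124/60201*1/15898 = -3612062/478537749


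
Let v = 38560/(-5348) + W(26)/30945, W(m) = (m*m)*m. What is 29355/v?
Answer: -1214518065075/274810688 ≈ -4419.5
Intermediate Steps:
W(m) = m³ (W(m) = m²*m = m³)
v = -274810688/41373465 (v = 38560/(-5348) + 26³/30945 = 38560*(-1/5348) + 17576*(1/30945) = -9640/1337 + 17576/30945 = -274810688/41373465 ≈ -6.6422)
29355/v = 29355/(-274810688/41373465) = 29355*(-41373465/274810688) = -1214518065075/274810688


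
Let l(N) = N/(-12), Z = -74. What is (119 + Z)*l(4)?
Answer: -15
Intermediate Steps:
l(N) = -N/12 (l(N) = N*(-1/12) = -N/12)
(119 + Z)*l(4) = (119 - 74)*(-1/12*4) = 45*(-⅓) = -15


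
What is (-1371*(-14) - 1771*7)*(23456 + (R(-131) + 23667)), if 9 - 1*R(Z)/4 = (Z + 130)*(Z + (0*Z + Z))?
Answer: 313416467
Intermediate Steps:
R(Z) = 36 - 8*Z*(130 + Z) (R(Z) = 36 - 4*(Z + 130)*(Z + (0*Z + Z)) = 36 - 4*(130 + Z)*(Z + (0 + Z)) = 36 - 4*(130 + Z)*(Z + Z) = 36 - 4*(130 + Z)*2*Z = 36 - 8*Z*(130 + Z))
(-1371*(-14) - 1771*7)*(23456 + (R(-131) + 23667)) = (-1371*(-14) - 1771*7)*(23456 + ((36 - 1040*(-131) - 8*(-131)**2) + 23667)) = (19194 - 12397)*(23456 + ((36 + 136240 - 8*17161) + 23667)) = 6797*(23456 + ((36 + 136240 - 137288) + 23667)) = 6797*(23456 + (-1012 + 23667)) = 6797*(23456 + 22655) = 6797*46111 = 313416467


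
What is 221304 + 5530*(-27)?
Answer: 71994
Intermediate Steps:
221304 + 5530*(-27) = 221304 - 149310 = 71994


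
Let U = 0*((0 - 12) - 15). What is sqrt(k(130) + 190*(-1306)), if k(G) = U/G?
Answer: 2*I*sqrt(62035) ≈ 498.14*I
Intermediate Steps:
U = 0 (U = 0*(-12 - 15) = 0*(-27) = 0)
k(G) = 0 (k(G) = 0/G = 0)
sqrt(k(130) + 190*(-1306)) = sqrt(0 + 190*(-1306)) = sqrt(0 - 248140) = sqrt(-248140) = 2*I*sqrt(62035)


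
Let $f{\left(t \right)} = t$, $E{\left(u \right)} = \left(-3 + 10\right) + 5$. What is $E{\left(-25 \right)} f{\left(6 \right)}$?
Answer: $72$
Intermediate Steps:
$E{\left(u \right)} = 12$ ($E{\left(u \right)} = 7 + 5 = 12$)
$E{\left(-25 \right)} f{\left(6 \right)} = 12 \cdot 6 = 72$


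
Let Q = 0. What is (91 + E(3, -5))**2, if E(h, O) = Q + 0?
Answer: 8281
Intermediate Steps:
E(h, O) = 0 (E(h, O) = 0 + 0 = 0)
(91 + E(3, -5))**2 = (91 + 0)**2 = 91**2 = 8281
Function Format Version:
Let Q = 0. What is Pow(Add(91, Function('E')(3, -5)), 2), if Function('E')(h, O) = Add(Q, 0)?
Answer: 8281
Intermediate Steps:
Function('E')(h, O) = 0 (Function('E')(h, O) = Add(0, 0) = 0)
Pow(Add(91, Function('E')(3, -5)), 2) = Pow(Add(91, 0), 2) = Pow(91, 2) = 8281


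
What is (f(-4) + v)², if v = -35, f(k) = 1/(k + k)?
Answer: 78961/64 ≈ 1233.8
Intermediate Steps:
f(k) = 1/(2*k)
(f(-4) + v)² = ((½)/(-4) - 35)² = ((½)*(-¼) - 35)² = (-⅛ - 35)² = (-281/8)² = 78961/64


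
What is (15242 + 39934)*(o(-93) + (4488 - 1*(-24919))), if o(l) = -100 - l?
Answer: 1622174400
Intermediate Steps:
(15242 + 39934)*(o(-93) + (4488 - 1*(-24919))) = (15242 + 39934)*((-100 - 1*(-93)) + (4488 - 1*(-24919))) = 55176*((-100 + 93) + (4488 + 24919)) = 55176*(-7 + 29407) = 55176*29400 = 1622174400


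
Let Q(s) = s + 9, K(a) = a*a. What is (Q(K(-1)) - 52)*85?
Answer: -3570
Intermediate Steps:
K(a) = a²
Q(s) = 9 + s
(Q(K(-1)) - 52)*85 = ((9 + (-1)²) - 52)*85 = ((9 + 1) - 52)*85 = (10 - 52)*85 = -42*85 = -3570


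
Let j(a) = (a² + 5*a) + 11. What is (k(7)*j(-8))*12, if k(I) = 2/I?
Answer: 120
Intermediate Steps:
j(a) = 11 + a² + 5*a
(k(7)*j(-8))*12 = ((2/7)*(11 + (-8)² + 5*(-8)))*12 = ((2*(⅐))*(11 + 64 - 40))*12 = ((2/7)*35)*12 = 10*12 = 120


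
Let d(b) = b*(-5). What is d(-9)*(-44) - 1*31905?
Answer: -33885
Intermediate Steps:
d(b) = -5*b
d(-9)*(-44) - 1*31905 = -5*(-9)*(-44) - 1*31905 = 45*(-44) - 31905 = -1980 - 31905 = -33885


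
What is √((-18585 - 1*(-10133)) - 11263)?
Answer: I*√19715 ≈ 140.41*I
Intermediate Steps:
√((-18585 - 1*(-10133)) - 11263) = √((-18585 + 10133) - 11263) = √(-8452 - 11263) = √(-19715) = I*√19715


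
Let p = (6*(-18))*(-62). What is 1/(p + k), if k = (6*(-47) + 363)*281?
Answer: 1/29457 ≈ 3.3948e-5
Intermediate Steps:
p = 6696 (p = -108*(-62) = 6696)
k = 22761 (k = (-282 + 363)*281 = 81*281 = 22761)
1/(p + k) = 1/(6696 + 22761) = 1/29457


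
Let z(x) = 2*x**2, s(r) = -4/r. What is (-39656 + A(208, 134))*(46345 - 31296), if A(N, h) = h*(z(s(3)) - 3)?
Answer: -5360965466/9 ≈ -5.9566e+8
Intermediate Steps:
A(N, h) = 5*h/9 (A(N, h) = h*(2*(-4/3)**2 - 3) = h*(2*(16/9) - 3) = h*(32/9 - 3) = h*(5/9) = 5*h/9)
(-39656 + A(208, 134))*(46345 - 31296) = (-39656 + (5/9)*134)*(46345 - 31296) = (-39656 + 670/9)*15049 = -356234/9*15049 = -5360965466/9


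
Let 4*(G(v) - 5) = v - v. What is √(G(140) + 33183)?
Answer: 2*√8297 ≈ 182.18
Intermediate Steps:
G(v) = 5 (G(v) = 5 + (v - v)/4 = 5 + (¼)*0 = 5 + 0 = 5)
√(G(140) + 33183) = √(5 + 33183) = √33188 = 2*√8297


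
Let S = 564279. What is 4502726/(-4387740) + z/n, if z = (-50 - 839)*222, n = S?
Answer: -567791552579/412651589910 ≈ -1.3760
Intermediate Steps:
n = 564279
z = -197358 (z = -889*222 = -197358)
4502726/(-4387740) + z/n = 4502726/(-4387740) - 197358/564279 = 4502726*(-1/4387740) - 197358*1/564279 = -2251363/2193870 - 65786/188093 = -567791552579/412651589910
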